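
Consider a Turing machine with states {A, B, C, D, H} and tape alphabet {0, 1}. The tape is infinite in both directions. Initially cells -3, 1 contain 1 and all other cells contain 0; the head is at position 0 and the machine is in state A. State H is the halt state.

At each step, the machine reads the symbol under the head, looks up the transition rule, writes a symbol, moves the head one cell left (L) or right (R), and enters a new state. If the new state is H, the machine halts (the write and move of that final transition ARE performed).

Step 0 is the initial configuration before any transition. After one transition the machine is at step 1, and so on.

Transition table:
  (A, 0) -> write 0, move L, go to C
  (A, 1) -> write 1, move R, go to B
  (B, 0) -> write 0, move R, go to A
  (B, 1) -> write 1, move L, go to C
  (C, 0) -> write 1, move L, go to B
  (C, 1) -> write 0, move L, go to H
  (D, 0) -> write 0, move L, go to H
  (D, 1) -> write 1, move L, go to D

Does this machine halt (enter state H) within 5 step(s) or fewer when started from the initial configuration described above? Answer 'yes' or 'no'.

Answer: no

Derivation:
Step 1: in state A at pos 0, read 0 -> (A,0)->write 0,move L,goto C. Now: state=C, head=-1, tape[-4..2]=0100010 (head:    ^)
Step 2: in state C at pos -1, read 0 -> (C,0)->write 1,move L,goto B. Now: state=B, head=-2, tape[-4..2]=0101010 (head:   ^)
Step 3: in state B at pos -2, read 0 -> (B,0)->write 0,move R,goto A. Now: state=A, head=-1, tape[-4..2]=0101010 (head:    ^)
Step 4: in state A at pos -1, read 1 -> (A,1)->write 1,move R,goto B. Now: state=B, head=0, tape[-4..2]=0101010 (head:     ^)
Step 5: in state B at pos 0, read 0 -> (B,0)->write 0,move R,goto A. Now: state=A, head=1, tape[-4..2]=0101010 (head:      ^)
After 5 step(s): state = A (not H) -> not halted within 5 -> no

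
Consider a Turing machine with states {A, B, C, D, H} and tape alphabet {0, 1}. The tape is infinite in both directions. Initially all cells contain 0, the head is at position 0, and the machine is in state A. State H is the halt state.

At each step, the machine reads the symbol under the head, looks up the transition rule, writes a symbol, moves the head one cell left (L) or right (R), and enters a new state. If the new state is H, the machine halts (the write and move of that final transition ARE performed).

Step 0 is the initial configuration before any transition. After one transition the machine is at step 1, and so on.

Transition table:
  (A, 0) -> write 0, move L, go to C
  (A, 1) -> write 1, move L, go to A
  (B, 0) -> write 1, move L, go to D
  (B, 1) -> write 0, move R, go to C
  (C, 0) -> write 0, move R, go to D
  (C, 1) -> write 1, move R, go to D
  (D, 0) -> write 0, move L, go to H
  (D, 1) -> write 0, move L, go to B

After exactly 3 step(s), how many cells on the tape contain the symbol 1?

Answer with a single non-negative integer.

Answer: 0

Derivation:
Step 1: in state A at pos 0, read 0 -> (A,0)->write 0,move L,goto C. Now: state=C, head=-1, tape[-2..1]=0000 (head:  ^)
Step 2: in state C at pos -1, read 0 -> (C,0)->write 0,move R,goto D. Now: state=D, head=0, tape[-2..1]=0000 (head:   ^)
Step 3: in state D at pos 0, read 0 -> (D,0)->write 0,move L,goto H. Now: state=H, head=-1, tape[-2..1]=0000 (head:  ^)
No cell contains 1 after step 3 -> 0 cell(s)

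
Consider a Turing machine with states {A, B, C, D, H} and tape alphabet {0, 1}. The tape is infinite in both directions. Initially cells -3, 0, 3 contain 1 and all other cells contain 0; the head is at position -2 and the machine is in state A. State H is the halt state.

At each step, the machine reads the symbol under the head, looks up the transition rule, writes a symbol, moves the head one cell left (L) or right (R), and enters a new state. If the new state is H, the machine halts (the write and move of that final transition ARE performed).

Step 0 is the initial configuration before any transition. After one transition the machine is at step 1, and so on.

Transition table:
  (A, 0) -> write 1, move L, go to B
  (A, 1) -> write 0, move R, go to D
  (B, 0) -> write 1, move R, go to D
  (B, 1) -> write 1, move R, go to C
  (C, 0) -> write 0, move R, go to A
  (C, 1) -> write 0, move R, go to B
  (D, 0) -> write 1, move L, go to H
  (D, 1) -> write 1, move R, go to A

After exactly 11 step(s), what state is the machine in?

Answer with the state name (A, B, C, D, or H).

Answer: B

Derivation:
Step 1: in state A at pos -2, read 0 -> (A,0)->write 1,move L,goto B. Now: state=B, head=-3, tape[-4..4]=011010010 (head:  ^)
Step 2: in state B at pos -3, read 1 -> (B,1)->write 1,move R,goto C. Now: state=C, head=-2, tape[-4..4]=011010010 (head:   ^)
Step 3: in state C at pos -2, read 1 -> (C,1)->write 0,move R,goto B. Now: state=B, head=-1, tape[-4..4]=010010010 (head:    ^)
Step 4: in state B at pos -1, read 0 -> (B,0)->write 1,move R,goto D. Now: state=D, head=0, tape[-4..4]=010110010 (head:     ^)
Step 5: in state D at pos 0, read 1 -> (D,1)->write 1,move R,goto A. Now: state=A, head=1, tape[-4..4]=010110010 (head:      ^)
Step 6: in state A at pos 1, read 0 -> (A,0)->write 1,move L,goto B. Now: state=B, head=0, tape[-4..4]=010111010 (head:     ^)
Step 7: in state B at pos 0, read 1 -> (B,1)->write 1,move R,goto C. Now: state=C, head=1, tape[-4..4]=010111010 (head:      ^)
Step 8: in state C at pos 1, read 1 -> (C,1)->write 0,move R,goto B. Now: state=B, head=2, tape[-4..4]=010110010 (head:       ^)
Step 9: in state B at pos 2, read 0 -> (B,0)->write 1,move R,goto D. Now: state=D, head=3, tape[-4..4]=010110110 (head:        ^)
Step 10: in state D at pos 3, read 1 -> (D,1)->write 1,move R,goto A. Now: state=A, head=4, tape[-4..5]=0101101100 (head:         ^)
Step 11: in state A at pos 4, read 0 -> (A,0)->write 1,move L,goto B. Now: state=B, head=3, tape[-4..5]=0101101110 (head:        ^)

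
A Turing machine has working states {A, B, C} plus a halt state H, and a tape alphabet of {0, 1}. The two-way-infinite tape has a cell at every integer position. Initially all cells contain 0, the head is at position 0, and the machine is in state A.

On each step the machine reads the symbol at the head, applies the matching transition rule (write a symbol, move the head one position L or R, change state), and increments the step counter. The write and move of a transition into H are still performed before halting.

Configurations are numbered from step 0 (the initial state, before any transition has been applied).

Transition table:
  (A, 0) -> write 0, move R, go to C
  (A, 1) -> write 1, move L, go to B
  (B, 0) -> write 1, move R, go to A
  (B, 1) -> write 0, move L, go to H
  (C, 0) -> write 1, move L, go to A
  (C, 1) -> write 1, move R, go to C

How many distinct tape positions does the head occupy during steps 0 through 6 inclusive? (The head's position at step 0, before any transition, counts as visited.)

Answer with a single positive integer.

Step 1: in state A at pos 0, read 0 -> (A,0)->write 0,move R,goto C. Now: state=C, head=1, tape[-1..2]=0000 (head:   ^)
Step 2: in state C at pos 1, read 0 -> (C,0)->write 1,move L,goto A. Now: state=A, head=0, tape[-1..2]=0010 (head:  ^)
Step 3: in state A at pos 0, read 0 -> (A,0)->write 0,move R,goto C. Now: state=C, head=1, tape[-1..2]=0010 (head:   ^)
Step 4: in state C at pos 1, read 1 -> (C,1)->write 1,move R,goto C. Now: state=C, head=2, tape[-1..3]=00100 (head:    ^)
Step 5: in state C at pos 2, read 0 -> (C,0)->write 1,move L,goto A. Now: state=A, head=1, tape[-1..3]=00110 (head:   ^)
Step 6: in state A at pos 1, read 1 -> (A,1)->write 1,move L,goto B. Now: state=B, head=0, tape[-1..3]=00110 (head:  ^)
Head positions at steps 0..6: starting at 0, distinct positions visited = {0, 1, 2} -> 3 position(s)

Answer: 3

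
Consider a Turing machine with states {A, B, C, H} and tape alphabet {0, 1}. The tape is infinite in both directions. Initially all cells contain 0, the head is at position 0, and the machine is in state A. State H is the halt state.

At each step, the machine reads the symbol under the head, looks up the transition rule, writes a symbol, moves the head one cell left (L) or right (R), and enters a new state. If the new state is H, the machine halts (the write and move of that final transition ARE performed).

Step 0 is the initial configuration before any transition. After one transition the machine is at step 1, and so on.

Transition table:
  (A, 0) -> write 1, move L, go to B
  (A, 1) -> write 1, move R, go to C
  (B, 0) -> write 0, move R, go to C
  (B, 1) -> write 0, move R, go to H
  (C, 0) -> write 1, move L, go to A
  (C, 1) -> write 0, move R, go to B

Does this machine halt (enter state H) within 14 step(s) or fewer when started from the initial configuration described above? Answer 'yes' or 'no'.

Answer: yes

Derivation:
Step 1: in state A at pos 0, read 0 -> (A,0)->write 1,move L,goto B. Now: state=B, head=-1, tape[-2..1]=0010 (head:  ^)
Step 2: in state B at pos -1, read 0 -> (B,0)->write 0,move R,goto C. Now: state=C, head=0, tape[-2..1]=0010 (head:   ^)
Step 3: in state C at pos 0, read 1 -> (C,1)->write 0,move R,goto B. Now: state=B, head=1, tape[-2..2]=00000 (head:    ^)
Step 4: in state B at pos 1, read 0 -> (B,0)->write 0,move R,goto C. Now: state=C, head=2, tape[-2..3]=000000 (head:     ^)
Step 5: in state C at pos 2, read 0 -> (C,0)->write 1,move L,goto A. Now: state=A, head=1, tape[-2..3]=000010 (head:    ^)
Step 6: in state A at pos 1, read 0 -> (A,0)->write 1,move L,goto B. Now: state=B, head=0, tape[-2..3]=000110 (head:   ^)
Step 7: in state B at pos 0, read 0 -> (B,0)->write 0,move R,goto C. Now: state=C, head=1, tape[-2..3]=000110 (head:    ^)
Step 8: in state C at pos 1, read 1 -> (C,1)->write 0,move R,goto B. Now: state=B, head=2, tape[-2..3]=000010 (head:     ^)
Step 9: in state B at pos 2, read 1 -> (B,1)->write 0,move R,goto H. Now: state=H, head=3, tape[-2..4]=0000000 (head:      ^)
State H reached at step 9; 9 <= 14 -> yes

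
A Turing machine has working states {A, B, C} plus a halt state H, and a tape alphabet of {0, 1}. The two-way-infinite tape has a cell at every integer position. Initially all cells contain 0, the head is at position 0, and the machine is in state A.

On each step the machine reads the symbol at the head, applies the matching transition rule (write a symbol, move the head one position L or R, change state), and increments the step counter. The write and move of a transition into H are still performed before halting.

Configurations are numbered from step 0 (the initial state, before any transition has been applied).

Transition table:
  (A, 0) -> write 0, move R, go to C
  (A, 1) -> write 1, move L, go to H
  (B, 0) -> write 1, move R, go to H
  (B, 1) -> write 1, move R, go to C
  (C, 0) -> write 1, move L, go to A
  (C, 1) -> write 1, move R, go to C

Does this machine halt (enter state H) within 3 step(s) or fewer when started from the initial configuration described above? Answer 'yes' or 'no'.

Step 1: in state A at pos 0, read 0 -> (A,0)->write 0,move R,goto C. Now: state=C, head=1, tape[-1..2]=0000 (head:   ^)
Step 2: in state C at pos 1, read 0 -> (C,0)->write 1,move L,goto A. Now: state=A, head=0, tape[-1..2]=0010 (head:  ^)
Step 3: in state A at pos 0, read 0 -> (A,0)->write 0,move R,goto C. Now: state=C, head=1, tape[-1..2]=0010 (head:   ^)
After 3 step(s): state = C (not H) -> not halted within 3 -> no

Answer: no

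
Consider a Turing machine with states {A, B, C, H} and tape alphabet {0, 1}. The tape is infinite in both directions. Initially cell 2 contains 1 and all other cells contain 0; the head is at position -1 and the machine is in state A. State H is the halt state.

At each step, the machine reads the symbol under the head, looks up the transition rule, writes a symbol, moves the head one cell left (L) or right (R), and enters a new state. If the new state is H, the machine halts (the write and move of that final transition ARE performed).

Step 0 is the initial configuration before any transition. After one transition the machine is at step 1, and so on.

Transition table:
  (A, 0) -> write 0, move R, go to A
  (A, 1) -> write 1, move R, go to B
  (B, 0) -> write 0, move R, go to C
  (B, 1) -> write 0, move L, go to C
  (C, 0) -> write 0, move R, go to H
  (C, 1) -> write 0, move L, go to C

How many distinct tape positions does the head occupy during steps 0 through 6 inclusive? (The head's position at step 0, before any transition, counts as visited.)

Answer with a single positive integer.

Answer: 7

Derivation:
Step 1: in state A at pos -1, read 0 -> (A,0)->write 0,move R,goto A. Now: state=A, head=0, tape[-2..3]=000010 (head:   ^)
Step 2: in state A at pos 0, read 0 -> (A,0)->write 0,move R,goto A. Now: state=A, head=1, tape[-2..3]=000010 (head:    ^)
Step 3: in state A at pos 1, read 0 -> (A,0)->write 0,move R,goto A. Now: state=A, head=2, tape[-2..3]=000010 (head:     ^)
Step 4: in state A at pos 2, read 1 -> (A,1)->write 1,move R,goto B. Now: state=B, head=3, tape[-2..4]=0000100 (head:      ^)
Step 5: in state B at pos 3, read 0 -> (B,0)->write 0,move R,goto C. Now: state=C, head=4, tape[-2..5]=00001000 (head:       ^)
Step 6: in state C at pos 4, read 0 -> (C,0)->write 0,move R,goto H. Now: state=H, head=5, tape[-2..6]=000010000 (head:        ^)
Head positions at steps 0..6: starting at -1, distinct positions visited = {-1, 0, 1, 2, 3, 4, 5} -> 7 position(s)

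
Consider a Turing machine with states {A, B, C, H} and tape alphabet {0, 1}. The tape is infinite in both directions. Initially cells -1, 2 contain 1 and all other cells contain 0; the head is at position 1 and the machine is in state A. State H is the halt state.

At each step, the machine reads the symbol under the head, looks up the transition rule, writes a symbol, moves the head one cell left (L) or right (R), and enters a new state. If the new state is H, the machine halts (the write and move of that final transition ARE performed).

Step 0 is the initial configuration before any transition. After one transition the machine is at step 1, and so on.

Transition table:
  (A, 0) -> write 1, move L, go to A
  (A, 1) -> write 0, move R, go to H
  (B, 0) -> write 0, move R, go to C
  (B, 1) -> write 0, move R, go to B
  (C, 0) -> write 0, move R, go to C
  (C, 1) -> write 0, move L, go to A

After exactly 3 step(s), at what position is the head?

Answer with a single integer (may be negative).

Answer: 0

Derivation:
Step 1: in state A at pos 1, read 0 -> (A,0)->write 1,move L,goto A. Now: state=A, head=0, tape[-2..3]=010110 (head:   ^)
Step 2: in state A at pos 0, read 0 -> (A,0)->write 1,move L,goto A. Now: state=A, head=-1, tape[-2..3]=011110 (head:  ^)
Step 3: in state A at pos -1, read 1 -> (A,1)->write 0,move R,goto H. Now: state=H, head=0, tape[-2..3]=001110 (head:   ^)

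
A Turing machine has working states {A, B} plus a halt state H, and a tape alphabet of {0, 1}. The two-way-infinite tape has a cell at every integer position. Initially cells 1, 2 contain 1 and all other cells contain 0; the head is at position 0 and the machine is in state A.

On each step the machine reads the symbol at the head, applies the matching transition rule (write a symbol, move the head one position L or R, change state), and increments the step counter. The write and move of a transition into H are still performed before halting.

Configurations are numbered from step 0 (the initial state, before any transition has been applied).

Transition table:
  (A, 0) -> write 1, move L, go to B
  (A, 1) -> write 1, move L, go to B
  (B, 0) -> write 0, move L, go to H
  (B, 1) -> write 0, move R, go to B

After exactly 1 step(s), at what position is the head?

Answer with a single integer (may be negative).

Answer: -1

Derivation:
Step 1: in state A at pos 0, read 0 -> (A,0)->write 1,move L,goto B. Now: state=B, head=-1, tape[-2..3]=001110 (head:  ^)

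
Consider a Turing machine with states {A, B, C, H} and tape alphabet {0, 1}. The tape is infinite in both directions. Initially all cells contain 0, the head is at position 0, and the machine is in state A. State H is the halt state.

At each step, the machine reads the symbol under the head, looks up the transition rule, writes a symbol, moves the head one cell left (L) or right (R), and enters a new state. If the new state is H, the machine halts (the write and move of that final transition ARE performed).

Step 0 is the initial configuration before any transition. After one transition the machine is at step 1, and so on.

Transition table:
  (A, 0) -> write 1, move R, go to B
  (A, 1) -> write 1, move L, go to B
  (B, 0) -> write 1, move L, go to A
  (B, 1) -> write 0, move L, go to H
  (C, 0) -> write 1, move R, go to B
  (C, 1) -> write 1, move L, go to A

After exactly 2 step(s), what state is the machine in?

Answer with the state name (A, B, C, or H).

Step 1: in state A at pos 0, read 0 -> (A,0)->write 1,move R,goto B. Now: state=B, head=1, tape[-1..2]=0100 (head:   ^)
Step 2: in state B at pos 1, read 0 -> (B,0)->write 1,move L,goto A. Now: state=A, head=0, tape[-1..2]=0110 (head:  ^)

Answer: A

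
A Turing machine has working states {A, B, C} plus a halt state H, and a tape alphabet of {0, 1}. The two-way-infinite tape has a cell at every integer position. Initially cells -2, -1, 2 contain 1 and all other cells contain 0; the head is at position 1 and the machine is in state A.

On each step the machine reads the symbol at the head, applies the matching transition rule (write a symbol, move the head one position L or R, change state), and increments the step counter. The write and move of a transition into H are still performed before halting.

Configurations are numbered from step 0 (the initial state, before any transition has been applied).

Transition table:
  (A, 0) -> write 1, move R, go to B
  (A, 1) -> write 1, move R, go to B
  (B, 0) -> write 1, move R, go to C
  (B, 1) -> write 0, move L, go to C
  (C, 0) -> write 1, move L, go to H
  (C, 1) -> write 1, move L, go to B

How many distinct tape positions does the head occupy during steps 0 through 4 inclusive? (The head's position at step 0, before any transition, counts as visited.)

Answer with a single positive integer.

Step 1: in state A at pos 1, read 0 -> (A,0)->write 1,move R,goto B. Now: state=B, head=2, tape[-3..3]=0110110 (head:      ^)
Step 2: in state B at pos 2, read 1 -> (B,1)->write 0,move L,goto C. Now: state=C, head=1, tape[-3..3]=0110100 (head:     ^)
Step 3: in state C at pos 1, read 1 -> (C,1)->write 1,move L,goto B. Now: state=B, head=0, tape[-3..3]=0110100 (head:    ^)
Step 4: in state B at pos 0, read 0 -> (B,0)->write 1,move R,goto C. Now: state=C, head=1, tape[-3..3]=0111100 (head:     ^)
Head positions at steps 0..4: starting at 1, distinct positions visited = {0, 1, 2} -> 3 position(s)

Answer: 3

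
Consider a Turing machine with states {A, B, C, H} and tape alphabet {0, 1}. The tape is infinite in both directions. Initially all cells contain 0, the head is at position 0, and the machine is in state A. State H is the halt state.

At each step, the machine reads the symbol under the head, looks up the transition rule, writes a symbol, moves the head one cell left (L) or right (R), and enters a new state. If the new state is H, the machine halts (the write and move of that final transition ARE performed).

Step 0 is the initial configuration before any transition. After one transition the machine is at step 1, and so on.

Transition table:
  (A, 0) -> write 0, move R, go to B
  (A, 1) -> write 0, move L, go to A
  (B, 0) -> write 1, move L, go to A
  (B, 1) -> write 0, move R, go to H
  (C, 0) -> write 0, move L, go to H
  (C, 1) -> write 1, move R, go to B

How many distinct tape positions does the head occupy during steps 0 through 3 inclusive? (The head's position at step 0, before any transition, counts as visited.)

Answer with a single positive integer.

Answer: 2

Derivation:
Step 1: in state A at pos 0, read 0 -> (A,0)->write 0,move R,goto B. Now: state=B, head=1, tape[-1..2]=0000 (head:   ^)
Step 2: in state B at pos 1, read 0 -> (B,0)->write 1,move L,goto A. Now: state=A, head=0, tape[-1..2]=0010 (head:  ^)
Step 3: in state A at pos 0, read 0 -> (A,0)->write 0,move R,goto B. Now: state=B, head=1, tape[-1..2]=0010 (head:   ^)
Head positions at steps 0..3: starting at 0, distinct positions visited = {0, 1} -> 2 position(s)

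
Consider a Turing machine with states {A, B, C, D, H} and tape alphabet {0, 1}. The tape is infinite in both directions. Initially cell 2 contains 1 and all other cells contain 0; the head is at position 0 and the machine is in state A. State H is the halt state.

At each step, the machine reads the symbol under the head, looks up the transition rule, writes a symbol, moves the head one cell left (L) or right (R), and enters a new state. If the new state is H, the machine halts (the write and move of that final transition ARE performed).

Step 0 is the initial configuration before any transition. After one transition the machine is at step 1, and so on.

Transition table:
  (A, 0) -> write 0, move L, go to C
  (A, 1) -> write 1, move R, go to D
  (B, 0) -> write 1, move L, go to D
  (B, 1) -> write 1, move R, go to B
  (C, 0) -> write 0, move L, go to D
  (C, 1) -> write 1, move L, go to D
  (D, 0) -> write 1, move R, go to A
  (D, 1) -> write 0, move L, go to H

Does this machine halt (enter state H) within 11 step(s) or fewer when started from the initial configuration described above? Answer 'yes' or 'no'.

Step 1: in state A at pos 0, read 0 -> (A,0)->write 0,move L,goto C. Now: state=C, head=-1, tape[-2..3]=000010 (head:  ^)
Step 2: in state C at pos -1, read 0 -> (C,0)->write 0,move L,goto D. Now: state=D, head=-2, tape[-3..3]=0000010 (head:  ^)
Step 3: in state D at pos -2, read 0 -> (D,0)->write 1,move R,goto A. Now: state=A, head=-1, tape[-3..3]=0100010 (head:   ^)
Step 4: in state A at pos -1, read 0 -> (A,0)->write 0,move L,goto C. Now: state=C, head=-2, tape[-3..3]=0100010 (head:  ^)
Step 5: in state C at pos -2, read 1 -> (C,1)->write 1,move L,goto D. Now: state=D, head=-3, tape[-4..3]=00100010 (head:  ^)
Step 6: in state D at pos -3, read 0 -> (D,0)->write 1,move R,goto A. Now: state=A, head=-2, tape[-4..3]=01100010 (head:   ^)
Step 7: in state A at pos -2, read 1 -> (A,1)->write 1,move R,goto D. Now: state=D, head=-1, tape[-4..3]=01100010 (head:    ^)
Step 8: in state D at pos -1, read 0 -> (D,0)->write 1,move R,goto A. Now: state=A, head=0, tape[-4..3]=01110010 (head:     ^)
Step 9: in state A at pos 0, read 0 -> (A,0)->write 0,move L,goto C. Now: state=C, head=-1, tape[-4..3]=01110010 (head:    ^)
Step 10: in state C at pos -1, read 1 -> (C,1)->write 1,move L,goto D. Now: state=D, head=-2, tape[-4..3]=01110010 (head:   ^)
Step 11: in state D at pos -2, read 1 -> (D,1)->write 0,move L,goto H. Now: state=H, head=-3, tape[-4..3]=01010010 (head:  ^)
State H reached at step 11; 11 <= 11 -> yes

Answer: yes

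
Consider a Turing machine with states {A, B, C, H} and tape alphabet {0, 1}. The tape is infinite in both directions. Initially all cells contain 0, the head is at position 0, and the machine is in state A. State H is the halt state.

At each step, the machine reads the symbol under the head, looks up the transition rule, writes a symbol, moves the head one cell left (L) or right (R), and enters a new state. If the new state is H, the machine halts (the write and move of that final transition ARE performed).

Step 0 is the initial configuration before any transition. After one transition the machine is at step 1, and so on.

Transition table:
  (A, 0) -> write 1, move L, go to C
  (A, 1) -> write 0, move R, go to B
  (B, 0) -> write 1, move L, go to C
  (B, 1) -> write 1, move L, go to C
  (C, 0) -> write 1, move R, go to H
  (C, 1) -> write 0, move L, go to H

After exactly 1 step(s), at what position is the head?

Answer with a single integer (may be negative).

Step 1: in state A at pos 0, read 0 -> (A,0)->write 1,move L,goto C. Now: state=C, head=-1, tape[-2..1]=0010 (head:  ^)

Answer: -1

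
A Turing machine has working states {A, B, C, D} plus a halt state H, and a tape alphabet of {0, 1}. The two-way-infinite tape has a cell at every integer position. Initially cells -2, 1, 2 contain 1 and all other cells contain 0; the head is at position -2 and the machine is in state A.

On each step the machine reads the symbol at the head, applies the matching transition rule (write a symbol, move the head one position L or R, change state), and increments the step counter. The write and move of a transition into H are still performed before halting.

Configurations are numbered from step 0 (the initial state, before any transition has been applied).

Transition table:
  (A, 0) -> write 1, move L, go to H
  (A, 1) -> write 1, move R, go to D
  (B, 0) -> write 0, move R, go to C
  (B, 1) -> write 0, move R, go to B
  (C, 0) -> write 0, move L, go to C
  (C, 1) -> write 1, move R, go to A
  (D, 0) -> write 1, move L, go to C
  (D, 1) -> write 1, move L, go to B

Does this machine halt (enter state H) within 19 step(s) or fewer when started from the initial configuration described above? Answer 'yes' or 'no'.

Answer: yes

Derivation:
Step 1: in state A at pos -2, read 1 -> (A,1)->write 1,move R,goto D. Now: state=D, head=-1, tape[-3..3]=0100110 (head:   ^)
Step 2: in state D at pos -1, read 0 -> (D,0)->write 1,move L,goto C. Now: state=C, head=-2, tape[-3..3]=0110110 (head:  ^)
Step 3: in state C at pos -2, read 1 -> (C,1)->write 1,move R,goto A. Now: state=A, head=-1, tape[-3..3]=0110110 (head:   ^)
Step 4: in state A at pos -1, read 1 -> (A,1)->write 1,move R,goto D. Now: state=D, head=0, tape[-3..3]=0110110 (head:    ^)
Step 5: in state D at pos 0, read 0 -> (D,0)->write 1,move L,goto C. Now: state=C, head=-1, tape[-3..3]=0111110 (head:   ^)
Step 6: in state C at pos -1, read 1 -> (C,1)->write 1,move R,goto A. Now: state=A, head=0, tape[-3..3]=0111110 (head:    ^)
Step 7: in state A at pos 0, read 1 -> (A,1)->write 1,move R,goto D. Now: state=D, head=1, tape[-3..3]=0111110 (head:     ^)
Step 8: in state D at pos 1, read 1 -> (D,1)->write 1,move L,goto B. Now: state=B, head=0, tape[-3..3]=0111110 (head:    ^)
Step 9: in state B at pos 0, read 1 -> (B,1)->write 0,move R,goto B. Now: state=B, head=1, tape[-3..3]=0110110 (head:     ^)
Step 10: in state B at pos 1, read 1 -> (B,1)->write 0,move R,goto B. Now: state=B, head=2, tape[-3..3]=0110010 (head:      ^)
Step 11: in state B at pos 2, read 1 -> (B,1)->write 0,move R,goto B. Now: state=B, head=3, tape[-3..4]=01100000 (head:       ^)
Step 12: in state B at pos 3, read 0 -> (B,0)->write 0,move R,goto C. Now: state=C, head=4, tape[-3..5]=011000000 (head:        ^)
Step 13: in state C at pos 4, read 0 -> (C,0)->write 0,move L,goto C. Now: state=C, head=3, tape[-3..5]=011000000 (head:       ^)
Step 14: in state C at pos 3, read 0 -> (C,0)->write 0,move L,goto C. Now: state=C, head=2, tape[-3..5]=011000000 (head:      ^)
Step 15: in state C at pos 2, read 0 -> (C,0)->write 0,move L,goto C. Now: state=C, head=1, tape[-3..5]=011000000 (head:     ^)
Step 16: in state C at pos 1, read 0 -> (C,0)->write 0,move L,goto C. Now: state=C, head=0, tape[-3..5]=011000000 (head:    ^)
Step 17: in state C at pos 0, read 0 -> (C,0)->write 0,move L,goto C. Now: state=C, head=-1, tape[-3..5]=011000000 (head:   ^)
Step 18: in state C at pos -1, read 1 -> (C,1)->write 1,move R,goto A. Now: state=A, head=0, tape[-3..5]=011000000 (head:    ^)
Step 19: in state A at pos 0, read 0 -> (A,0)->write 1,move L,goto H. Now: state=H, head=-1, tape[-3..5]=011100000 (head:   ^)
State H reached at step 19; 19 <= 19 -> yes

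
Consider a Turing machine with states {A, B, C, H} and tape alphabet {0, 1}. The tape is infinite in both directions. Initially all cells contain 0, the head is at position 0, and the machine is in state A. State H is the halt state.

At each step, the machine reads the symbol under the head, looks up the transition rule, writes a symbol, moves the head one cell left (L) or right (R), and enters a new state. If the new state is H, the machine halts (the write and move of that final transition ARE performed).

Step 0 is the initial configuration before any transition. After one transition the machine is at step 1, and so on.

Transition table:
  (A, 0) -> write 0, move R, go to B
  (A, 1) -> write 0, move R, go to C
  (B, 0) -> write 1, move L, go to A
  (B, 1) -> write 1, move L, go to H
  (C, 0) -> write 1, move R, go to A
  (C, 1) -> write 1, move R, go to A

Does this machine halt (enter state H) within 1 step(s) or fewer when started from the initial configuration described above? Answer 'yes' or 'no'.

Step 1: in state A at pos 0, read 0 -> (A,0)->write 0,move R,goto B. Now: state=B, head=1, tape[-1..2]=0000 (head:   ^)
After 1 step(s): state = B (not H) -> not halted within 1 -> no

Answer: no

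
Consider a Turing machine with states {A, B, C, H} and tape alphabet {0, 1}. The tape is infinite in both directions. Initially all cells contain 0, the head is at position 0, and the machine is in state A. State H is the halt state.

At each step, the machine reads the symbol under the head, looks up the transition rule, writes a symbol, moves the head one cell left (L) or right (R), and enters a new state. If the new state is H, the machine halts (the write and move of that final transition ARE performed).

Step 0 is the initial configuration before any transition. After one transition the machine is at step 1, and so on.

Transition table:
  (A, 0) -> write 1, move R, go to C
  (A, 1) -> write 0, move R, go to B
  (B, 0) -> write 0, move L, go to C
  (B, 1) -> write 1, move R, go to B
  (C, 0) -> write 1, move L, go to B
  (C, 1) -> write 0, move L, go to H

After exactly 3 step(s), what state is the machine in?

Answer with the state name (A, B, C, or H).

Answer: B

Derivation:
Step 1: in state A at pos 0, read 0 -> (A,0)->write 1,move R,goto C. Now: state=C, head=1, tape[-1..2]=0100 (head:   ^)
Step 2: in state C at pos 1, read 0 -> (C,0)->write 1,move L,goto B. Now: state=B, head=0, tape[-1..2]=0110 (head:  ^)
Step 3: in state B at pos 0, read 1 -> (B,1)->write 1,move R,goto B. Now: state=B, head=1, tape[-1..2]=0110 (head:   ^)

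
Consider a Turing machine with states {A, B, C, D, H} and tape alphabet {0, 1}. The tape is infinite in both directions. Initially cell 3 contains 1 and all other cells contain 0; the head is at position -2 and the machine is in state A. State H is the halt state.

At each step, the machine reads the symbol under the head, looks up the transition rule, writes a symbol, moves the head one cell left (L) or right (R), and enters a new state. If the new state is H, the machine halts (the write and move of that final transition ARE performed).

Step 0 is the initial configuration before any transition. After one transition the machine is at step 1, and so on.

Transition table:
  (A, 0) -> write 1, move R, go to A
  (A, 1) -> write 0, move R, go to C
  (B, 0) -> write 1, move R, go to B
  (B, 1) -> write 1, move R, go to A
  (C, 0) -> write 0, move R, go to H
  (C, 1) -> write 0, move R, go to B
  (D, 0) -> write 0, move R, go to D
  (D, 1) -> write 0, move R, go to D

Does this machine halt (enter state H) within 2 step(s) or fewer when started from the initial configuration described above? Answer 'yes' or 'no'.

Step 1: in state A at pos -2, read 0 -> (A,0)->write 1,move R,goto A. Now: state=A, head=-1, tape[-3..4]=01000010 (head:   ^)
Step 2: in state A at pos -1, read 0 -> (A,0)->write 1,move R,goto A. Now: state=A, head=0, tape[-3..4]=01100010 (head:    ^)
After 2 step(s): state = A (not H) -> not halted within 2 -> no

Answer: no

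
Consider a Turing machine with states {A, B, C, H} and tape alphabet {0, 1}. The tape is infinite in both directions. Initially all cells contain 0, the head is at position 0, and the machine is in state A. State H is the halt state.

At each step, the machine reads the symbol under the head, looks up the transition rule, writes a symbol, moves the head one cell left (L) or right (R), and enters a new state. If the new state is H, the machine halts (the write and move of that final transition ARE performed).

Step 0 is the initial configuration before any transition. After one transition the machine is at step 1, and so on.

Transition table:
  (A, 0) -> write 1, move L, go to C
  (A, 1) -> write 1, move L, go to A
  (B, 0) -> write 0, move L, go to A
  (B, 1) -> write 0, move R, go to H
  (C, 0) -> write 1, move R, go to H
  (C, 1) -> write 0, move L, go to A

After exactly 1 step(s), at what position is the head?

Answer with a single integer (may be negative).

Step 1: in state A at pos 0, read 0 -> (A,0)->write 1,move L,goto C. Now: state=C, head=-1, tape[-2..1]=0010 (head:  ^)

Answer: -1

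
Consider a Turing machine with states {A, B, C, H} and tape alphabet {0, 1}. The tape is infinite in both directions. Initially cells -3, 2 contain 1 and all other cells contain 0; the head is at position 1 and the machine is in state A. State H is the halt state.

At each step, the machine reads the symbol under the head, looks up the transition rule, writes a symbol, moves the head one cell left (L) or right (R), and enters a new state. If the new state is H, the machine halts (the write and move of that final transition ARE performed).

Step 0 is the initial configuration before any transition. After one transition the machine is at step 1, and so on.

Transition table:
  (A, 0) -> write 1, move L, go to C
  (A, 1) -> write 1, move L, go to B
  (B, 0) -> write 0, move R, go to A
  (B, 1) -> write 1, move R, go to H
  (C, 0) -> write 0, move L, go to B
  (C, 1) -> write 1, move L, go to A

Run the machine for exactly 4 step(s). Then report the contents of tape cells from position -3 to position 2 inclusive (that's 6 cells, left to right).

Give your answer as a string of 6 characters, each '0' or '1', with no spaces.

Step 1: in state A at pos 1, read 0 -> (A,0)->write 1,move L,goto C. Now: state=C, head=0, tape[-4..3]=01000110 (head:     ^)
Step 2: in state C at pos 0, read 0 -> (C,0)->write 0,move L,goto B. Now: state=B, head=-1, tape[-4..3]=01000110 (head:    ^)
Step 3: in state B at pos -1, read 0 -> (B,0)->write 0,move R,goto A. Now: state=A, head=0, tape[-4..3]=01000110 (head:     ^)
Step 4: in state A at pos 0, read 0 -> (A,0)->write 1,move L,goto C. Now: state=C, head=-1, tape[-4..3]=01001110 (head:    ^)

Answer: 100111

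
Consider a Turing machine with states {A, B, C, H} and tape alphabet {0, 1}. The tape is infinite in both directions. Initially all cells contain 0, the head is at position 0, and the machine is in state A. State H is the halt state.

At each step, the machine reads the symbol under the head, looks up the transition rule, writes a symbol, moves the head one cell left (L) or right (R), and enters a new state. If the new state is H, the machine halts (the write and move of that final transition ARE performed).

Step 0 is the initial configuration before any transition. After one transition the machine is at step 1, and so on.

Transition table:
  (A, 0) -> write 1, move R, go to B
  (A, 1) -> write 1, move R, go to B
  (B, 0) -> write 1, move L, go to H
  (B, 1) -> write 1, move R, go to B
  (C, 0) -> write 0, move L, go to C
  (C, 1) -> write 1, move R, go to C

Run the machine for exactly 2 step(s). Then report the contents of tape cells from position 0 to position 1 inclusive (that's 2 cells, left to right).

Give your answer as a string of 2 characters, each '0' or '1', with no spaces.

Step 1: in state A at pos 0, read 0 -> (A,0)->write 1,move R,goto B. Now: state=B, head=1, tape[-1..2]=0100 (head:   ^)
Step 2: in state B at pos 1, read 0 -> (B,0)->write 1,move L,goto H. Now: state=H, head=0, tape[-1..2]=0110 (head:  ^)

Answer: 11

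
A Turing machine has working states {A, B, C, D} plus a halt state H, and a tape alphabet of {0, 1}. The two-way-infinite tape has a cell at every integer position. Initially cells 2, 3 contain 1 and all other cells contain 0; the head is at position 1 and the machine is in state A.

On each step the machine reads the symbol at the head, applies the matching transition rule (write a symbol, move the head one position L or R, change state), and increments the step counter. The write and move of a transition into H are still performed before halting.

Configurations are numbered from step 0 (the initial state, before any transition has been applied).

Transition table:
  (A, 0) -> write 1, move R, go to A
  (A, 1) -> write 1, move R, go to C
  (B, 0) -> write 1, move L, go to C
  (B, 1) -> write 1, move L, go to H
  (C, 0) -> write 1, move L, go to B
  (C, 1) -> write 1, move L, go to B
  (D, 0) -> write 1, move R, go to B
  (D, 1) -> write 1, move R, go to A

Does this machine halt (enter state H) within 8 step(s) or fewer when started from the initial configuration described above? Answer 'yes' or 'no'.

Step 1: in state A at pos 1, read 0 -> (A,0)->write 1,move R,goto A. Now: state=A, head=2, tape[0..4]=01110 (head:   ^)
Step 2: in state A at pos 2, read 1 -> (A,1)->write 1,move R,goto C. Now: state=C, head=3, tape[0..4]=01110 (head:    ^)
Step 3: in state C at pos 3, read 1 -> (C,1)->write 1,move L,goto B. Now: state=B, head=2, tape[0..4]=01110 (head:   ^)
Step 4: in state B at pos 2, read 1 -> (B,1)->write 1,move L,goto H. Now: state=H, head=1, tape[0..4]=01110 (head:  ^)
State H reached at step 4; 4 <= 8 -> yes

Answer: yes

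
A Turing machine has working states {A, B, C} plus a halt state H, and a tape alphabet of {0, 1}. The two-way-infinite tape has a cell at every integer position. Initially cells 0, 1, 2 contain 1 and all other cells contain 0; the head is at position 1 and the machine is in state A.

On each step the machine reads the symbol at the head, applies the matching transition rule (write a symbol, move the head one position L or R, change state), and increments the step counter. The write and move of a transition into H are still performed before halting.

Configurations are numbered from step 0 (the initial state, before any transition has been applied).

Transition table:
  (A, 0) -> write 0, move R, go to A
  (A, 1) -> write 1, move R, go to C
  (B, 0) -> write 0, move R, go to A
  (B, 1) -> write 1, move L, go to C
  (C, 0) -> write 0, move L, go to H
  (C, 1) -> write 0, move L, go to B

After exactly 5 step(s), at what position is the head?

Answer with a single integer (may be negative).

Step 1: in state A at pos 1, read 1 -> (A,1)->write 1,move R,goto C. Now: state=C, head=2, tape[-1..3]=01110 (head:    ^)
Step 2: in state C at pos 2, read 1 -> (C,1)->write 0,move L,goto B. Now: state=B, head=1, tape[-1..3]=01100 (head:   ^)
Step 3: in state B at pos 1, read 1 -> (B,1)->write 1,move L,goto C. Now: state=C, head=0, tape[-1..3]=01100 (head:  ^)
Step 4: in state C at pos 0, read 1 -> (C,1)->write 0,move L,goto B. Now: state=B, head=-1, tape[-2..3]=000100 (head:  ^)
Step 5: in state B at pos -1, read 0 -> (B,0)->write 0,move R,goto A. Now: state=A, head=0, tape[-2..3]=000100 (head:   ^)

Answer: 0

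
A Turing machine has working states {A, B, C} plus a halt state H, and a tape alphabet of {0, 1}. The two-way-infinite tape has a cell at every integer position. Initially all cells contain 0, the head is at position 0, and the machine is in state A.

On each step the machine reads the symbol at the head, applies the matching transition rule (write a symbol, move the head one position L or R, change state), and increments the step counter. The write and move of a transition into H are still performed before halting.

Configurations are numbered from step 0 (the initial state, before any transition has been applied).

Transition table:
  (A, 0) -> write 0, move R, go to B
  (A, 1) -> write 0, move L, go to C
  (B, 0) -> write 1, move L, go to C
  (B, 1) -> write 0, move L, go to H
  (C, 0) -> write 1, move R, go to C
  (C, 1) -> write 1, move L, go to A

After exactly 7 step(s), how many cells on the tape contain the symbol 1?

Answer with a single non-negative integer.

Answer: 3

Derivation:
Step 1: in state A at pos 0, read 0 -> (A,0)->write 0,move R,goto B. Now: state=B, head=1, tape[-1..2]=0000 (head:   ^)
Step 2: in state B at pos 1, read 0 -> (B,0)->write 1,move L,goto C. Now: state=C, head=0, tape[-1..2]=0010 (head:  ^)
Step 3: in state C at pos 0, read 0 -> (C,0)->write 1,move R,goto C. Now: state=C, head=1, tape[-1..2]=0110 (head:   ^)
Step 4: in state C at pos 1, read 1 -> (C,1)->write 1,move L,goto A. Now: state=A, head=0, tape[-1..2]=0110 (head:  ^)
Step 5: in state A at pos 0, read 1 -> (A,1)->write 0,move L,goto C. Now: state=C, head=-1, tape[-2..2]=00010 (head:  ^)
Step 6: in state C at pos -1, read 0 -> (C,0)->write 1,move R,goto C. Now: state=C, head=0, tape[-2..2]=01010 (head:   ^)
Step 7: in state C at pos 0, read 0 -> (C,0)->write 1,move R,goto C. Now: state=C, head=1, tape[-2..2]=01110 (head:    ^)
Cells containing 1 after step 7: {-1, 0, 1} -> 3 cell(s)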